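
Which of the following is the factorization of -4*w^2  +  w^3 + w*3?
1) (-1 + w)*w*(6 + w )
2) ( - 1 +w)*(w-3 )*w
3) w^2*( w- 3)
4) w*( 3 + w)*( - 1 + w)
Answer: 2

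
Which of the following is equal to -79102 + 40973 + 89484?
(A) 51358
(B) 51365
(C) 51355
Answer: C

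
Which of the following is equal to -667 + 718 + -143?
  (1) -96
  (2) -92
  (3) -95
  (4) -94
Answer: 2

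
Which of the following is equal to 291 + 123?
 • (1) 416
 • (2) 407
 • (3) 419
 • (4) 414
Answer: 4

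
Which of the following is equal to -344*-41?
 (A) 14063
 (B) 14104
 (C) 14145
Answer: B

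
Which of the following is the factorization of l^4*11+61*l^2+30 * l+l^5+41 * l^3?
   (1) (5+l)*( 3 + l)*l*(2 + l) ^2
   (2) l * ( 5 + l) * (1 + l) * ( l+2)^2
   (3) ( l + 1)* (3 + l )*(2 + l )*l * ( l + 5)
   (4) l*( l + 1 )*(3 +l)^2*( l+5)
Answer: 3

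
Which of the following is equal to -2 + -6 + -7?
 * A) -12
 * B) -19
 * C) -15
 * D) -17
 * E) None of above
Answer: C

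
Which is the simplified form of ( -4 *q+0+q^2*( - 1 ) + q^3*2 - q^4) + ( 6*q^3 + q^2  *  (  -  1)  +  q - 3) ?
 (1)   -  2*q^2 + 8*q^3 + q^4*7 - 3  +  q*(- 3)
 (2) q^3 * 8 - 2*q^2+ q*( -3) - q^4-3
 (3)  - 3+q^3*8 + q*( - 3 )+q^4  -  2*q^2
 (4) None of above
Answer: 2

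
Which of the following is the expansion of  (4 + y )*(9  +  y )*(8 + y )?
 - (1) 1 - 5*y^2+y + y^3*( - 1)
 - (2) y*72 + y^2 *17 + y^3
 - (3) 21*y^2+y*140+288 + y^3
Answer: 3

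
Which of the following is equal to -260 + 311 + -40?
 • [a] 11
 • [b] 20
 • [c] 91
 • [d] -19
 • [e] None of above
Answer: a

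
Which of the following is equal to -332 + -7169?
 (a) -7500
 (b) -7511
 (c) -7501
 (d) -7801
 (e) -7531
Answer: c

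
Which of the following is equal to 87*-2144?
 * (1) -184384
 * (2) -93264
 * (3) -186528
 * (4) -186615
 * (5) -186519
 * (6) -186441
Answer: 3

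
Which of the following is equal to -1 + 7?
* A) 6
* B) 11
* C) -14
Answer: A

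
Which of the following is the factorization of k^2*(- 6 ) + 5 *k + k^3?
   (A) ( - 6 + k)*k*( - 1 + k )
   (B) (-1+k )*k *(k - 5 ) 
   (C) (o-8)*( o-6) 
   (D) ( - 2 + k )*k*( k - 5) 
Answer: B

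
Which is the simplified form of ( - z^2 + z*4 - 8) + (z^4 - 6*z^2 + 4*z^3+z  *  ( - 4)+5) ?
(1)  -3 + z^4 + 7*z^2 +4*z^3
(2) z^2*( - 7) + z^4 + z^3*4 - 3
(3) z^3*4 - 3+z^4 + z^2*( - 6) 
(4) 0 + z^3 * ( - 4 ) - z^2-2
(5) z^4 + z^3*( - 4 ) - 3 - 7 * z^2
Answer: 2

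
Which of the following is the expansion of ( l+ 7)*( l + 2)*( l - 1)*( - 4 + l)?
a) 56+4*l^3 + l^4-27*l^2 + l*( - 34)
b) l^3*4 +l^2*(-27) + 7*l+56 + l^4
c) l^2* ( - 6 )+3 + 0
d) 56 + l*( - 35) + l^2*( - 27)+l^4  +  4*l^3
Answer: a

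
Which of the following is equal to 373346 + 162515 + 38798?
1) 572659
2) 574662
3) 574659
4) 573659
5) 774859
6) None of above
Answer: 3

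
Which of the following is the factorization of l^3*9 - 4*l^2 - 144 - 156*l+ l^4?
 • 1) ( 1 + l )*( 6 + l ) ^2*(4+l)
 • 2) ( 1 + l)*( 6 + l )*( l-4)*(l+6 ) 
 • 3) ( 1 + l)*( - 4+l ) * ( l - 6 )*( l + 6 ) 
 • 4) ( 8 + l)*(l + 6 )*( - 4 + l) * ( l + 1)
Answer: 2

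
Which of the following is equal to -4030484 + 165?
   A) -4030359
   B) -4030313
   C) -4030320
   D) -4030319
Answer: D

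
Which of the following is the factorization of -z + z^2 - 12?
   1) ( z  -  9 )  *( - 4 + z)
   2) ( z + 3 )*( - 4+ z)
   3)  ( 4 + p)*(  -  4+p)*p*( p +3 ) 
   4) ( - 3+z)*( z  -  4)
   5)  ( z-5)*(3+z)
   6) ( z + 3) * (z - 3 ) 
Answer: 2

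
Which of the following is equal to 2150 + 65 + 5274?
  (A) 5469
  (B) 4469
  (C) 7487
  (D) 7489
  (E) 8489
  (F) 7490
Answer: D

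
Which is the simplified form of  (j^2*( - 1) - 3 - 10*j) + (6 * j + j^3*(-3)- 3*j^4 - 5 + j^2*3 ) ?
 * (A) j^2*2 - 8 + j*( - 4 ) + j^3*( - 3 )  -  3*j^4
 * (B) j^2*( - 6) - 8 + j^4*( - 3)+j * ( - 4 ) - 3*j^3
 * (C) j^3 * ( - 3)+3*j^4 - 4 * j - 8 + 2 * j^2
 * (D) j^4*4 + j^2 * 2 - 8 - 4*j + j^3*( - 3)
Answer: A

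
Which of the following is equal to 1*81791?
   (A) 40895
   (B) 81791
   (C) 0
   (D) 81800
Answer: B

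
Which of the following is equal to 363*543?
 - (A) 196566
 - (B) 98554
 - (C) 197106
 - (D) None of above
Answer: D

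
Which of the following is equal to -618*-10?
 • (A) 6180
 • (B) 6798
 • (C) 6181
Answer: A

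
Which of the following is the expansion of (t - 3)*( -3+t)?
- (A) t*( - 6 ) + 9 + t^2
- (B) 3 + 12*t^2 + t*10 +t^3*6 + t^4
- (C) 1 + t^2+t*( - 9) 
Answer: A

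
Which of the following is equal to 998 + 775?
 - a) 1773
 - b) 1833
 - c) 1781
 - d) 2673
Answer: a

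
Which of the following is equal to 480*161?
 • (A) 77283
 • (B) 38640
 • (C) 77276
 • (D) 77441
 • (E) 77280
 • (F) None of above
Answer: E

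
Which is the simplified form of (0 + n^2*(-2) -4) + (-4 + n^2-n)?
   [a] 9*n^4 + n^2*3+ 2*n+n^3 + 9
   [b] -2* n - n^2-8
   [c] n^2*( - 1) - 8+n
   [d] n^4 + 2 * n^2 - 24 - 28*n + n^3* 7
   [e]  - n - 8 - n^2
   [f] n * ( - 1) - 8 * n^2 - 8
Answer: e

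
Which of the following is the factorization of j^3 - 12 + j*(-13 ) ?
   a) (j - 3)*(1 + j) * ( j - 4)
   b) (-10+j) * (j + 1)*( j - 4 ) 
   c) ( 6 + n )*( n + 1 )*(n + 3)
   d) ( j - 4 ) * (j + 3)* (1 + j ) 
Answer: d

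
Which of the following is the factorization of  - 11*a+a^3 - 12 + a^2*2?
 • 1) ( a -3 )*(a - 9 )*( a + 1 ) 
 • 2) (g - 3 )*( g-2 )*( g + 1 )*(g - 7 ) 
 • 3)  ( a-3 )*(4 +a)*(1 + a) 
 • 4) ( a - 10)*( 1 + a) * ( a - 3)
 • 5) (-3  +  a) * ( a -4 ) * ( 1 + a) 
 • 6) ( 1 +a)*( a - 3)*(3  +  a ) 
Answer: 3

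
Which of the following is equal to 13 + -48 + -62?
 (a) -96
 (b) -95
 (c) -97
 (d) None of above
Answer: c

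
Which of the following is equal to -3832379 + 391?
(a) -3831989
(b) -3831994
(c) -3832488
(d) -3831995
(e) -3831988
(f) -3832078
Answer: e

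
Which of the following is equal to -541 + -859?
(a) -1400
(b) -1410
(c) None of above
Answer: a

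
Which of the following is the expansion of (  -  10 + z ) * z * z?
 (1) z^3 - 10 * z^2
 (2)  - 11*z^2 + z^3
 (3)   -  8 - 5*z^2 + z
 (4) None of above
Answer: 1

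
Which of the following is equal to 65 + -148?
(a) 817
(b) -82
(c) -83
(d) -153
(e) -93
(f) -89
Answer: c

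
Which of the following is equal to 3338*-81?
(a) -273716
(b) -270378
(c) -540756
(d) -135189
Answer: b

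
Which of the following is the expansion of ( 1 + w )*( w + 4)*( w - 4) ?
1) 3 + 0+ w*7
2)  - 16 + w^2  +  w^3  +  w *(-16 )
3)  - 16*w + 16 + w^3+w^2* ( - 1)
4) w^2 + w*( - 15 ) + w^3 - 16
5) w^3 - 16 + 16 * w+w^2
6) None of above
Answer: 2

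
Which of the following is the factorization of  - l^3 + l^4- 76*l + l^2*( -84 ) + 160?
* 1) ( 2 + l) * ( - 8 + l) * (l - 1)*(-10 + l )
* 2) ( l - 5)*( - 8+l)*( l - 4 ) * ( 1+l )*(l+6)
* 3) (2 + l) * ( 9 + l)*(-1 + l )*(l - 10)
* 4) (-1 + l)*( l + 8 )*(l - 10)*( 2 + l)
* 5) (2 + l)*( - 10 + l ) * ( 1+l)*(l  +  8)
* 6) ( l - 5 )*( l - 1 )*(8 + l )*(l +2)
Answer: 4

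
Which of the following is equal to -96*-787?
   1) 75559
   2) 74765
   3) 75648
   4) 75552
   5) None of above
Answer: 4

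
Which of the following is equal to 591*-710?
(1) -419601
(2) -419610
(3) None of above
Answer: 2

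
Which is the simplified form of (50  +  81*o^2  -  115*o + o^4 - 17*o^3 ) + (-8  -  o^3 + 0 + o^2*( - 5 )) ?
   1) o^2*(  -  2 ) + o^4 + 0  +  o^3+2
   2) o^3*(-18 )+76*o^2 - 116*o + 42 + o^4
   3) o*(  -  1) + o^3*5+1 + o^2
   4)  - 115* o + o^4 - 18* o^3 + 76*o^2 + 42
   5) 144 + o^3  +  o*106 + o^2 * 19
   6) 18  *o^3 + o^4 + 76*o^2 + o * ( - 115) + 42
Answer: 4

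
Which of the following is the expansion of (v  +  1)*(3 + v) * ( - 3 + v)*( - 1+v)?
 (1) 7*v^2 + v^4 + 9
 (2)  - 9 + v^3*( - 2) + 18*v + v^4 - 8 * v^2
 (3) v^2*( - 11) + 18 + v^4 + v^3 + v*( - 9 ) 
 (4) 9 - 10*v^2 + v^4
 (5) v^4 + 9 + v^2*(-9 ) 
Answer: 4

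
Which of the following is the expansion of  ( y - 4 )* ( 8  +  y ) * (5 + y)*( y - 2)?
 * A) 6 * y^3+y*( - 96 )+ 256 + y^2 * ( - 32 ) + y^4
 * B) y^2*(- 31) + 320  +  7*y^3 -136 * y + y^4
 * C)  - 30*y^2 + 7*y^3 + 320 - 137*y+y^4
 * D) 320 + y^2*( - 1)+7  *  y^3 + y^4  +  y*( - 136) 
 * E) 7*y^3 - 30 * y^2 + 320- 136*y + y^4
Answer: E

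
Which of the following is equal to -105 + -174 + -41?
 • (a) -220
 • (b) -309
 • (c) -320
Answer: c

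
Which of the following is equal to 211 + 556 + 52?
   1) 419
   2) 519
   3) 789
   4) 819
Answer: 4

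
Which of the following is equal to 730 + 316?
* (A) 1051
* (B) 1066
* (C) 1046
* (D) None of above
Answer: C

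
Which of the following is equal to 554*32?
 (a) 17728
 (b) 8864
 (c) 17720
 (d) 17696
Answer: a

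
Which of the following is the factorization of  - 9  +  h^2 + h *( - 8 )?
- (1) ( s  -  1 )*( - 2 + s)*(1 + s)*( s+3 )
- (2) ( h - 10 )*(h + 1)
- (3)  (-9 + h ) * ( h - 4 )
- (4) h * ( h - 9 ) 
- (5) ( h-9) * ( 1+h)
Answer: 5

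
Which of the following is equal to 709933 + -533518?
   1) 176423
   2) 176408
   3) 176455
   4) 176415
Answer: 4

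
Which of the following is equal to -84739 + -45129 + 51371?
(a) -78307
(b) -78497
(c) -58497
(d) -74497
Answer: b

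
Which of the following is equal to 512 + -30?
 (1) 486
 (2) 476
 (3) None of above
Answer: 3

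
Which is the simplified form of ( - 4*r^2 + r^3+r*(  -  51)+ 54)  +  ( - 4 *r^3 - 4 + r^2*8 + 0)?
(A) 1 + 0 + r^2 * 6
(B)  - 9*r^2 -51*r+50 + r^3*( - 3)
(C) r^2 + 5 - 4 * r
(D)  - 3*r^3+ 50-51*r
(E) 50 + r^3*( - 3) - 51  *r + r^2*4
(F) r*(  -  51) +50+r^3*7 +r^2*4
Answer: E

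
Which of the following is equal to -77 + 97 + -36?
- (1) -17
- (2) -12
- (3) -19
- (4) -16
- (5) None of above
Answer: 4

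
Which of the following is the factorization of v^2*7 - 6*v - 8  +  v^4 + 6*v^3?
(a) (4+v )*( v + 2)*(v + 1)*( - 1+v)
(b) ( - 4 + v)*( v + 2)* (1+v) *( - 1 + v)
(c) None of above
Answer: a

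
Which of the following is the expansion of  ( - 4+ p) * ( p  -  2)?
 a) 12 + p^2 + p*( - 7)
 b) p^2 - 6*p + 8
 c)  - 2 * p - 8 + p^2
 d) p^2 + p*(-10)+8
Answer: b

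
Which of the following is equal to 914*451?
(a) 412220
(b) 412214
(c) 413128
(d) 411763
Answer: b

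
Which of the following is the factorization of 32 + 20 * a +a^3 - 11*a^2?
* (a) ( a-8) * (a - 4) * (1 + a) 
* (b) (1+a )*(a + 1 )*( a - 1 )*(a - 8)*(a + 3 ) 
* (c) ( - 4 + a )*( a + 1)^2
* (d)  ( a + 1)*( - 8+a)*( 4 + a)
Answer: a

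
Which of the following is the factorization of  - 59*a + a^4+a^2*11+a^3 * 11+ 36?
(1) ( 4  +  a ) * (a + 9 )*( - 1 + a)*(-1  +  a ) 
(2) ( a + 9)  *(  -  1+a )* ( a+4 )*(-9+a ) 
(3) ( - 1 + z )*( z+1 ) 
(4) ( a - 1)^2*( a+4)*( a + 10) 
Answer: 1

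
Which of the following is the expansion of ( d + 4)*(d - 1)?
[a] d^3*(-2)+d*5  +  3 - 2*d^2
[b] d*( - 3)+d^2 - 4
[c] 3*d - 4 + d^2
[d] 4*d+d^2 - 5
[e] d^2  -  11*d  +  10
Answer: c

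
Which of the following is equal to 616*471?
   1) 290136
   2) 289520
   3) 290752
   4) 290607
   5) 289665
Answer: 1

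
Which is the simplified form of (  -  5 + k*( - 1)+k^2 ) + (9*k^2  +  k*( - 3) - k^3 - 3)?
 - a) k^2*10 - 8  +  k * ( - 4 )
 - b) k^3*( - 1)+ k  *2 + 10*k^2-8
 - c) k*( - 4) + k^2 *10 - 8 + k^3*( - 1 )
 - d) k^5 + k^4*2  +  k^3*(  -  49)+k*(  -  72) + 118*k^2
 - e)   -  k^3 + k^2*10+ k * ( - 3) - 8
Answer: c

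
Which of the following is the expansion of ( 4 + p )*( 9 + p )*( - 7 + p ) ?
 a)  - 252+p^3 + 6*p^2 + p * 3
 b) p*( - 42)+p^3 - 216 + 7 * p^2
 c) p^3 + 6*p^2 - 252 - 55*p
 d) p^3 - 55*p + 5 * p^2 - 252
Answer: c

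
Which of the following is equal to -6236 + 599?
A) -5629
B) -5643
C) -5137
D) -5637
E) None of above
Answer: D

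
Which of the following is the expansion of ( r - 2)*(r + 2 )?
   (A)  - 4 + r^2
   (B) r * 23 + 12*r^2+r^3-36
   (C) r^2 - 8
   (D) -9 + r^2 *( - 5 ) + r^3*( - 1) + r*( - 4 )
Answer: A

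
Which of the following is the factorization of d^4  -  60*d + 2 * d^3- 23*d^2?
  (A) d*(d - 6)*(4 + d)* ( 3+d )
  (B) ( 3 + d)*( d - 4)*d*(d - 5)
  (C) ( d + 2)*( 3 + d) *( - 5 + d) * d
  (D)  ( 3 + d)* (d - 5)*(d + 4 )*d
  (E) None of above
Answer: D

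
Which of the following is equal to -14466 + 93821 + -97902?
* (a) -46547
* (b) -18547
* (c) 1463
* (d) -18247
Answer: b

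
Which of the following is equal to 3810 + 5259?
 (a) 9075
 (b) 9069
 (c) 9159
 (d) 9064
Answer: b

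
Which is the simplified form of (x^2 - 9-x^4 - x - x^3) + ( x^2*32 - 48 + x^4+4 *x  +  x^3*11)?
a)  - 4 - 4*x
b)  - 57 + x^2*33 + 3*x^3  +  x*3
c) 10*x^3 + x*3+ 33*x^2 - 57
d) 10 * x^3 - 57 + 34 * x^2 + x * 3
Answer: c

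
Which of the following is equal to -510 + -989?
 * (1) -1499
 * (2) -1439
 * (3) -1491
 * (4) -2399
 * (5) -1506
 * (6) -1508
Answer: 1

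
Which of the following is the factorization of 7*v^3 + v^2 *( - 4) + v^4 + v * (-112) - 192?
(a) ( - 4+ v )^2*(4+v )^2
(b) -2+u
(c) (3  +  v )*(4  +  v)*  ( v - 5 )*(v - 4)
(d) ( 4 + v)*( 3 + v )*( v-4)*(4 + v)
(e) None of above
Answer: d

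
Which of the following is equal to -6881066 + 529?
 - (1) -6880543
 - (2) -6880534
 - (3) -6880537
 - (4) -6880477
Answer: 3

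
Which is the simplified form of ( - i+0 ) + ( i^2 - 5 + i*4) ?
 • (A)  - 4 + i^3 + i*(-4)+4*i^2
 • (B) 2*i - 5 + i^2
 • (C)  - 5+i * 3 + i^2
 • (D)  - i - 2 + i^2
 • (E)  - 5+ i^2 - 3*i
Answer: C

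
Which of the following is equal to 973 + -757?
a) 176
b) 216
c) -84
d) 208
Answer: b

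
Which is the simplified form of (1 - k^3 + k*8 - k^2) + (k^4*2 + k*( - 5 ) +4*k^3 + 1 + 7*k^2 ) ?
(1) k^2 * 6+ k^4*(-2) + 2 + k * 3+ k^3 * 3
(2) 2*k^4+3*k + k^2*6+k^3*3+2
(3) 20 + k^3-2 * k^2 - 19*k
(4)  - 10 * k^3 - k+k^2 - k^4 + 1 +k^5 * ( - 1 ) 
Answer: 2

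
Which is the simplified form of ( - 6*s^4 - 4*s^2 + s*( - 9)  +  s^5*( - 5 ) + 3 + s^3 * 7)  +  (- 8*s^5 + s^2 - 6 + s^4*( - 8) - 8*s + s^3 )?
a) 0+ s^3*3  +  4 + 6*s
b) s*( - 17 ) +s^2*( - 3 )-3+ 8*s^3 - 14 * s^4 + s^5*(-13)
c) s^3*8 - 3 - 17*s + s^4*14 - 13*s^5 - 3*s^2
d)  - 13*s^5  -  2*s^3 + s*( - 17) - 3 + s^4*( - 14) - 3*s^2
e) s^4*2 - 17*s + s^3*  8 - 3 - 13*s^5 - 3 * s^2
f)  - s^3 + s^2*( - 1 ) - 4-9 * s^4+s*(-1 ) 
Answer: b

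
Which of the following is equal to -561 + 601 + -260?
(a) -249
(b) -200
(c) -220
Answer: c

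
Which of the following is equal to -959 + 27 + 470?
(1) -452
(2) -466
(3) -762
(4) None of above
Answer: 4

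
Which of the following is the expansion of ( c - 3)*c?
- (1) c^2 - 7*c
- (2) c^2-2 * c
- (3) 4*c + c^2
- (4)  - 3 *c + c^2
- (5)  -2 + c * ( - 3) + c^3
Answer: 4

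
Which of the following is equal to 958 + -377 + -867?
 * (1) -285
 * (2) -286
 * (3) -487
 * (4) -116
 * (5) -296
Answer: 2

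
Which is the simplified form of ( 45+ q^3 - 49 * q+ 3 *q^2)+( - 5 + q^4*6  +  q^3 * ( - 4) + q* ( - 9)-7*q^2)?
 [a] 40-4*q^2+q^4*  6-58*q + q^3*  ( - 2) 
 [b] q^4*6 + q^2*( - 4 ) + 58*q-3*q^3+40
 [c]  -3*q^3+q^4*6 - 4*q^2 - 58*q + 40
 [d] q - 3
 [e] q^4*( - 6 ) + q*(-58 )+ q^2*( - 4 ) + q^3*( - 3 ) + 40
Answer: c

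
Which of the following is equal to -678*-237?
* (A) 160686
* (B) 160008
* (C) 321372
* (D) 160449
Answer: A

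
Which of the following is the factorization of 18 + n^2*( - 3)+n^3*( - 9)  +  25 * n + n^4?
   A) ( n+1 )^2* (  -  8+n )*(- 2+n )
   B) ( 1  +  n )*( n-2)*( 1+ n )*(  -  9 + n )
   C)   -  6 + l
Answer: B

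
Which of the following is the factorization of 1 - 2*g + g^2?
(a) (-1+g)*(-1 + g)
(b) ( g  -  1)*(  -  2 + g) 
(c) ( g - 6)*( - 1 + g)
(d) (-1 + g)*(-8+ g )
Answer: a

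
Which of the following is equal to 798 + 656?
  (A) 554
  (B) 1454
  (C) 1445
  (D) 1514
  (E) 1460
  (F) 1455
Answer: B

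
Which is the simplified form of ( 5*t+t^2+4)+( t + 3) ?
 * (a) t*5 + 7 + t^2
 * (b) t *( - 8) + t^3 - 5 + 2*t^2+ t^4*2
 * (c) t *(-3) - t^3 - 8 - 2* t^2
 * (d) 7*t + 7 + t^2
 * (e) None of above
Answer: e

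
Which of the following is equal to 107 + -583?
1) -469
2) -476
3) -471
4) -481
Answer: 2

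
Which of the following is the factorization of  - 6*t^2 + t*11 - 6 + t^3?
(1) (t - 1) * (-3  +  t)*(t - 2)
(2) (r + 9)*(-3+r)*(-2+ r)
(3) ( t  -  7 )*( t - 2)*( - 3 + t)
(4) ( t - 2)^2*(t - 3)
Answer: 1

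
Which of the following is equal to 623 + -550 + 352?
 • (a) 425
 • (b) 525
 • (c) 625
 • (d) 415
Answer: a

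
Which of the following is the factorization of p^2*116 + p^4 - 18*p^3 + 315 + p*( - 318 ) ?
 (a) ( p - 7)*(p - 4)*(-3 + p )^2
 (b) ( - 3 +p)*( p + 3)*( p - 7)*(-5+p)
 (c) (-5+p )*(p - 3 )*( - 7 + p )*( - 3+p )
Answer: c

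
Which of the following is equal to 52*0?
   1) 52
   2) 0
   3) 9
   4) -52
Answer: 2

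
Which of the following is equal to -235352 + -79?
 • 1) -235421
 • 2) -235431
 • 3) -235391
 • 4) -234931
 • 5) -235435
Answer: 2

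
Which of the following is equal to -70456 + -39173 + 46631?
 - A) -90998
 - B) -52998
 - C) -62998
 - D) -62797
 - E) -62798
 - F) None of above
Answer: C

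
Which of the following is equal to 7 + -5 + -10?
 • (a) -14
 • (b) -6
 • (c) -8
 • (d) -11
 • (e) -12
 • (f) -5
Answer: c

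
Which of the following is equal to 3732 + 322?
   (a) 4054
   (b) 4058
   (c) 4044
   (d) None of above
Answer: a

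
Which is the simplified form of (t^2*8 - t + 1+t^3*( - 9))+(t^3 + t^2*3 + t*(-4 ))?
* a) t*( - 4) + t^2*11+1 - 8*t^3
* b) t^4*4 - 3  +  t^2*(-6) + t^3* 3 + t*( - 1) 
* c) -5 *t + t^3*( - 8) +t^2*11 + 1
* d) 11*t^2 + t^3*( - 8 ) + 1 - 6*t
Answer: c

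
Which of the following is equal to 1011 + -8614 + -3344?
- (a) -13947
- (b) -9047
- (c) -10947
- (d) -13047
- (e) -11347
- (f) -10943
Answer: c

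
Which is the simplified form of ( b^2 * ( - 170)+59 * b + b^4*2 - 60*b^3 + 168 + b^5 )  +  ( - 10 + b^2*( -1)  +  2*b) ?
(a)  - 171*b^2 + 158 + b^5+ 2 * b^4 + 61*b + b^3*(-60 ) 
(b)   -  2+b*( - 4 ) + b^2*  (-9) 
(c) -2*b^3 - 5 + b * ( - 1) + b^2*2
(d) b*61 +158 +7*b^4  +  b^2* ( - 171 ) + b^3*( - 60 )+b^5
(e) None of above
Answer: a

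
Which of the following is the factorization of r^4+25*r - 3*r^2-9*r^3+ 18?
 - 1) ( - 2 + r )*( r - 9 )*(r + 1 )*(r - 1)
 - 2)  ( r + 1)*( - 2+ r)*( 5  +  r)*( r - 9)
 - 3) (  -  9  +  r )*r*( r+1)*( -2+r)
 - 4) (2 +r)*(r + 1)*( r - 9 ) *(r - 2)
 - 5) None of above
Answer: 5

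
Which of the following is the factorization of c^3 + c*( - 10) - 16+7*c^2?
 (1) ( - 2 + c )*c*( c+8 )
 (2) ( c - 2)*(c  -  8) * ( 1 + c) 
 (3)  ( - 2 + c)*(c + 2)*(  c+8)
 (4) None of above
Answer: 4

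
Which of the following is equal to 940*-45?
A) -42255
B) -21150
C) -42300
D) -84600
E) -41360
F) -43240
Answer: C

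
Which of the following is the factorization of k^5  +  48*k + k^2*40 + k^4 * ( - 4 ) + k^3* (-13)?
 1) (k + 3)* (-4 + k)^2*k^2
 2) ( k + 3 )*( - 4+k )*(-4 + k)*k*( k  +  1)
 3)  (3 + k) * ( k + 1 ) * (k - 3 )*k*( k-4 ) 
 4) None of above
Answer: 2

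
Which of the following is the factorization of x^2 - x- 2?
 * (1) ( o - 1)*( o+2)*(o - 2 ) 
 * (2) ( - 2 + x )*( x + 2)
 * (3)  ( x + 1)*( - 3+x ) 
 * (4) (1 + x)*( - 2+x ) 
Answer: 4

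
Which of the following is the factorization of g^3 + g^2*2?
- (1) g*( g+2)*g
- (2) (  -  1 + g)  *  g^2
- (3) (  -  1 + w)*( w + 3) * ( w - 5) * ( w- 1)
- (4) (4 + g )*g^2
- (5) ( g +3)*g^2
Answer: 1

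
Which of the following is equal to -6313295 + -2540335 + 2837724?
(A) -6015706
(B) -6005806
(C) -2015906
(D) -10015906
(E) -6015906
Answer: E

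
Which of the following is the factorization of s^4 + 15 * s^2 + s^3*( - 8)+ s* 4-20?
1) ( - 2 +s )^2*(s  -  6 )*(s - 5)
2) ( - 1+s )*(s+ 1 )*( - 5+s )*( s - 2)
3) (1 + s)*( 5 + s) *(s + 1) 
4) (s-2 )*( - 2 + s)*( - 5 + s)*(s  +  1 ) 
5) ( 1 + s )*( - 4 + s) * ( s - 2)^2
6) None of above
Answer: 4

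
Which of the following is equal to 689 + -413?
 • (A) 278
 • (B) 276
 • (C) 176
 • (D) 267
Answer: B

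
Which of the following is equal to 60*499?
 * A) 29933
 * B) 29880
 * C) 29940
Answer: C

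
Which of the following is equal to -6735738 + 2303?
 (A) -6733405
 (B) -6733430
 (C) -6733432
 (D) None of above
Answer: D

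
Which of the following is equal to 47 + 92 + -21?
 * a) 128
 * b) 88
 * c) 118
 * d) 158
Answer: c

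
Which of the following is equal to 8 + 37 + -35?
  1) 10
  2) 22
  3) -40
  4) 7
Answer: 1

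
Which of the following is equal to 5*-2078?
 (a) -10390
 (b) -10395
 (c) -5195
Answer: a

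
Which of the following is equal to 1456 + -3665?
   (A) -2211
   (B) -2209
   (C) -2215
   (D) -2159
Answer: B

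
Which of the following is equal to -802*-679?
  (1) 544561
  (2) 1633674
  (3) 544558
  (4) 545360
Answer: 3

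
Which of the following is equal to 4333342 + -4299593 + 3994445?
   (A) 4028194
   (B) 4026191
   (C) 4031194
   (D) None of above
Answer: A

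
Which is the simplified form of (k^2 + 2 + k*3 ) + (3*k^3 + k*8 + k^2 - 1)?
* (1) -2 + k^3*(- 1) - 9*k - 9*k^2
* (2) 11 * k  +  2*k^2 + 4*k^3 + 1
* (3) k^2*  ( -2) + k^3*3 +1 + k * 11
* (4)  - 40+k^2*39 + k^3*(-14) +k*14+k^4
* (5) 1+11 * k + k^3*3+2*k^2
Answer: 5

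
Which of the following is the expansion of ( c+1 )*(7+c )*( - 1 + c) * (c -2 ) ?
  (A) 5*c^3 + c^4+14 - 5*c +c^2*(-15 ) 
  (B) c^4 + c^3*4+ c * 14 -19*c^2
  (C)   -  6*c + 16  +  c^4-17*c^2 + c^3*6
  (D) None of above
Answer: A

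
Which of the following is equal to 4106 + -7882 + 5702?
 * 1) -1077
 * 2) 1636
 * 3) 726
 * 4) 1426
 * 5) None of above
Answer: 5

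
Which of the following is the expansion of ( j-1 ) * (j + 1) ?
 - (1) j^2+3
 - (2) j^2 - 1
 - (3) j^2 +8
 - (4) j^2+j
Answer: 2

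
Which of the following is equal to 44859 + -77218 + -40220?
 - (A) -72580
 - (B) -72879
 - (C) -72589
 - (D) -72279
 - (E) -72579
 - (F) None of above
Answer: E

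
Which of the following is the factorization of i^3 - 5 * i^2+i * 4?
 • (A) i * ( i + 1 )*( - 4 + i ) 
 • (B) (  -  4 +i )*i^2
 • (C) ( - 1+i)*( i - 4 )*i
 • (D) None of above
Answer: C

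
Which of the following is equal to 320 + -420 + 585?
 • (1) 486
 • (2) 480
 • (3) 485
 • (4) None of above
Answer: 3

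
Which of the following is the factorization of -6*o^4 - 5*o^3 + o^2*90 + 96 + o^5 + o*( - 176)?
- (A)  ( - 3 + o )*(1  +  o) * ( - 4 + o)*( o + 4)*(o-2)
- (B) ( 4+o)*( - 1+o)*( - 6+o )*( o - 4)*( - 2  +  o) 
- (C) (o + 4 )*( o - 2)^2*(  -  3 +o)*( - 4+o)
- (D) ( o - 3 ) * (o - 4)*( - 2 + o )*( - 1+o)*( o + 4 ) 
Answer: D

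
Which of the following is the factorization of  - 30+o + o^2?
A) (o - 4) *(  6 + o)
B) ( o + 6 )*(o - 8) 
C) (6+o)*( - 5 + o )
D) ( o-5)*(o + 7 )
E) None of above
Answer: C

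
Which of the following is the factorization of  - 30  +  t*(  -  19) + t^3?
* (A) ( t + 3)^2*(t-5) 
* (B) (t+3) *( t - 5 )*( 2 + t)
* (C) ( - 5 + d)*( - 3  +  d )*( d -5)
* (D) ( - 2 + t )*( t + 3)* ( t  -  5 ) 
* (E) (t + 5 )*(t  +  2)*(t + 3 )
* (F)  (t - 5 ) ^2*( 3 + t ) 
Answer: B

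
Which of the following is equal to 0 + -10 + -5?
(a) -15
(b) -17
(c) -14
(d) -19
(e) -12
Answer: a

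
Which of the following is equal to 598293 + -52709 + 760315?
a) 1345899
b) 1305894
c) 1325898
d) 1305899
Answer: d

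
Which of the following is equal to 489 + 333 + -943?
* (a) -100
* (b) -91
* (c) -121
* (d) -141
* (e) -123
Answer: c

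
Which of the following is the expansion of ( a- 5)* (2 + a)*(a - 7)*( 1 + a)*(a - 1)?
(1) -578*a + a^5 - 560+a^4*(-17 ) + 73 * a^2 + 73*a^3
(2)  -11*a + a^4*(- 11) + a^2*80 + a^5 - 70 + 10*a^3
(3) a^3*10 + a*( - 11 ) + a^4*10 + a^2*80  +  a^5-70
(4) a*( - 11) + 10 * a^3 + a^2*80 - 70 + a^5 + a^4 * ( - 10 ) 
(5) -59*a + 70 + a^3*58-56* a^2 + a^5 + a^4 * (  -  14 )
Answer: 4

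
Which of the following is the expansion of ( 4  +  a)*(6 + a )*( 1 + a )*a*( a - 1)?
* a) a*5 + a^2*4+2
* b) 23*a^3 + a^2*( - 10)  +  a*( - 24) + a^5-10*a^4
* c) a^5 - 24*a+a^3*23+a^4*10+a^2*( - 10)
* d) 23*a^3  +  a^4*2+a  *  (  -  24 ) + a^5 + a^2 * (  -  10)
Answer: c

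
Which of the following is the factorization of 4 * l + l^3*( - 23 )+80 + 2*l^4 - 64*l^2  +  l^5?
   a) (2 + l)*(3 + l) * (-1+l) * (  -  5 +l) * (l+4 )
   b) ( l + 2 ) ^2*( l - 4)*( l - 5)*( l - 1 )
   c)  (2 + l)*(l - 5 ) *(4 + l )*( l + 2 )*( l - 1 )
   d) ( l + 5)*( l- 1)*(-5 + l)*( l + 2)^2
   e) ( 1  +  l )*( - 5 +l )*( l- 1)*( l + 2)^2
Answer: c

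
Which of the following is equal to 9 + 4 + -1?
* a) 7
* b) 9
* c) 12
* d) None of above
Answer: c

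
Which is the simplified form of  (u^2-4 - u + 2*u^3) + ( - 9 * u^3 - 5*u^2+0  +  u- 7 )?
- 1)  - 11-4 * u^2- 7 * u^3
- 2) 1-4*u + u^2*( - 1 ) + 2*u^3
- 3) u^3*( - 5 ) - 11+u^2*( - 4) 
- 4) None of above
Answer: 1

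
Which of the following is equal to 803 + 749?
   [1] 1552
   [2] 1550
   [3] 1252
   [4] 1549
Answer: 1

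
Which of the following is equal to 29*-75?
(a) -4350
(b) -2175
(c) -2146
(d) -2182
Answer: b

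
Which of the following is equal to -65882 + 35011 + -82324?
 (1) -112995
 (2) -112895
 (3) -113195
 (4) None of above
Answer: 3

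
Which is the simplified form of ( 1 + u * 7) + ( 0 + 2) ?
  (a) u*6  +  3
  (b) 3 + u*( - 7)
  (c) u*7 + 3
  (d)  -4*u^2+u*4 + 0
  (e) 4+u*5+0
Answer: c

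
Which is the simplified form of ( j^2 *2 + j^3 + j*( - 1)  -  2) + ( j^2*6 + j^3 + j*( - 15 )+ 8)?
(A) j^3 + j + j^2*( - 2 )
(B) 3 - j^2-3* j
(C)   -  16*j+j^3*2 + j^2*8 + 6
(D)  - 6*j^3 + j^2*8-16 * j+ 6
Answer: C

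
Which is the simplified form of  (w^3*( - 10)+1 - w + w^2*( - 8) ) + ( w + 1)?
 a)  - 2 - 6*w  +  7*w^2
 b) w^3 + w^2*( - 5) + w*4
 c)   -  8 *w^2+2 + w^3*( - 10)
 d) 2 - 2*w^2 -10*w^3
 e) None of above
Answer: c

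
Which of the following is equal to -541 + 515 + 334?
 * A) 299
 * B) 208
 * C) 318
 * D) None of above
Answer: D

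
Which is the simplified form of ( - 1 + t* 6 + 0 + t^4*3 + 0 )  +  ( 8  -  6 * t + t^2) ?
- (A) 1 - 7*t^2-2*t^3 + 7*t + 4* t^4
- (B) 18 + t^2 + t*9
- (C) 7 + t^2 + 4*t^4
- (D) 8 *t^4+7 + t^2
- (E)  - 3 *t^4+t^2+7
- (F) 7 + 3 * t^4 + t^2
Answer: F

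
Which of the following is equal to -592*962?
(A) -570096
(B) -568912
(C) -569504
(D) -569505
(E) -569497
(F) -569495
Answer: C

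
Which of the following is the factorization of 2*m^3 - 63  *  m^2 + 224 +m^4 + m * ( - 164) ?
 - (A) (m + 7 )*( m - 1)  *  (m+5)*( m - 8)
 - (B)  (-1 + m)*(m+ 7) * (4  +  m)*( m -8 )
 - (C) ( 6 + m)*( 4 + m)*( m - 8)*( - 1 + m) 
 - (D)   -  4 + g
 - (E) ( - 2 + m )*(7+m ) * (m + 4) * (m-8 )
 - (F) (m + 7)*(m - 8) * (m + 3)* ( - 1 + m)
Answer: B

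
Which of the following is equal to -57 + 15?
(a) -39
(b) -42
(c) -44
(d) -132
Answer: b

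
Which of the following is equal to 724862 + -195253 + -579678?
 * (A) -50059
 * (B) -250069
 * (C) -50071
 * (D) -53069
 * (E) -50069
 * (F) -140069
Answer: E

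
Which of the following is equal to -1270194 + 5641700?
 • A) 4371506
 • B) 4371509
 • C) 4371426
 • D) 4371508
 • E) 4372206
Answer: A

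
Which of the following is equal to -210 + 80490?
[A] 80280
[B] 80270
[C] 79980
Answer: A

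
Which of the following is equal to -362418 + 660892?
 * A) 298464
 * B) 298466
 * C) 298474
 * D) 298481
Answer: C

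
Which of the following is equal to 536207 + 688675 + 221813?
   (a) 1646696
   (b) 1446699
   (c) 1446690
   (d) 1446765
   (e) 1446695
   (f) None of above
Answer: e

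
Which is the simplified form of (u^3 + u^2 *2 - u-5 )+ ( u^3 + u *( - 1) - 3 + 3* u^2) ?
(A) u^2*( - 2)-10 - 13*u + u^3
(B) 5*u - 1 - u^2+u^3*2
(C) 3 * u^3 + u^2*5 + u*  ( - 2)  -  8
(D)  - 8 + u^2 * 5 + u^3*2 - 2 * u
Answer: D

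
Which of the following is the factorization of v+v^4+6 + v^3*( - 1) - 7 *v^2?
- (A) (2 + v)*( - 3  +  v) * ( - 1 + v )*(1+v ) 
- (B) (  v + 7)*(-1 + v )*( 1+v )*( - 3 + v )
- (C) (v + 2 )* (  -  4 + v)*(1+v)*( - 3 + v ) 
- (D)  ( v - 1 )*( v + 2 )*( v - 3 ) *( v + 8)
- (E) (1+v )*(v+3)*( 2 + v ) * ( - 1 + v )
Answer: A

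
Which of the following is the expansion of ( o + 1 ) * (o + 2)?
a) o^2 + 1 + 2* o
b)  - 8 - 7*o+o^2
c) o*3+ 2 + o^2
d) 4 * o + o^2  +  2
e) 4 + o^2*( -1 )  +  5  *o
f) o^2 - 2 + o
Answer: c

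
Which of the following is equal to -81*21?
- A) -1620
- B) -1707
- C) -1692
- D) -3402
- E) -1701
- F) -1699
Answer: E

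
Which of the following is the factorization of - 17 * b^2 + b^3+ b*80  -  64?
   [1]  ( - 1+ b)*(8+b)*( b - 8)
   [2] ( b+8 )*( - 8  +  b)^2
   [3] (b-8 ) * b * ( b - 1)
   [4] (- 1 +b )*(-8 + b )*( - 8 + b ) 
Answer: 4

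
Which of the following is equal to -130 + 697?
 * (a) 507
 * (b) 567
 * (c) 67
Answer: b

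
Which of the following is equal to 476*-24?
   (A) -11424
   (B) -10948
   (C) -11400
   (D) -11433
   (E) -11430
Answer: A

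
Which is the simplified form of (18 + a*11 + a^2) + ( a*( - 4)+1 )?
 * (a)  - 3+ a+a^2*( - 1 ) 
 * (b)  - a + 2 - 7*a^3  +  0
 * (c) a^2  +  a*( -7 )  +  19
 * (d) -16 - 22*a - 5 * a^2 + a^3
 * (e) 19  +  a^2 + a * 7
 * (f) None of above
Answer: e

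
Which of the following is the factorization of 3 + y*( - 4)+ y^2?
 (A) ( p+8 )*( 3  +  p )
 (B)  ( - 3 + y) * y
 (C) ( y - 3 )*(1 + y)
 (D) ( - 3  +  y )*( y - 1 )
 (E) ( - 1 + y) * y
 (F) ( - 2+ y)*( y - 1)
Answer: D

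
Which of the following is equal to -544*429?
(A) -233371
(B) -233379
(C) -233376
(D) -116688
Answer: C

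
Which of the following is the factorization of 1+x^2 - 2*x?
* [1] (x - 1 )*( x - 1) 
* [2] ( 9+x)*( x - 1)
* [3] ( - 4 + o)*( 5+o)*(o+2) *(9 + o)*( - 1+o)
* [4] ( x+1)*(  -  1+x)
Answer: 1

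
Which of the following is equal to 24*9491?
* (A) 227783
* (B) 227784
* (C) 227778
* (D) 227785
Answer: B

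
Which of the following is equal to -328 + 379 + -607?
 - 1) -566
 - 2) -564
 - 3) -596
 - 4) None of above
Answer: 4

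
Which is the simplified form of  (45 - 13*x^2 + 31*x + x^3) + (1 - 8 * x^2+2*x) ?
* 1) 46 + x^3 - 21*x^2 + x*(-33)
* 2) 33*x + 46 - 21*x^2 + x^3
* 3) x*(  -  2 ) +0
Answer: 2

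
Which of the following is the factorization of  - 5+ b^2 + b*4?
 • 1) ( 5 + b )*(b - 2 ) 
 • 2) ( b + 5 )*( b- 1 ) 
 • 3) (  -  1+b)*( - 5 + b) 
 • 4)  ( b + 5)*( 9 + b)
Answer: 2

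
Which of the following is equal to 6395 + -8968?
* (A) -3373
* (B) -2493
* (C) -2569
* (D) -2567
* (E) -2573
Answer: E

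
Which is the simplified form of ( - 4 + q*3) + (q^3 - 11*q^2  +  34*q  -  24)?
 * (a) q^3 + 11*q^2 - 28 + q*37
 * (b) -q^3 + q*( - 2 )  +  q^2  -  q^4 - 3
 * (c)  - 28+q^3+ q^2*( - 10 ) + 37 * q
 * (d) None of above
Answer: d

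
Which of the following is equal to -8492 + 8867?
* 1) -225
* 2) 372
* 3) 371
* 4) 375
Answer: 4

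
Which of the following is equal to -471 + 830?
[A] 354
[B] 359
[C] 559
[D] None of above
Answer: B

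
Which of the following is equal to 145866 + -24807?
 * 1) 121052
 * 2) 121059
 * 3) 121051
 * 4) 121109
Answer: 2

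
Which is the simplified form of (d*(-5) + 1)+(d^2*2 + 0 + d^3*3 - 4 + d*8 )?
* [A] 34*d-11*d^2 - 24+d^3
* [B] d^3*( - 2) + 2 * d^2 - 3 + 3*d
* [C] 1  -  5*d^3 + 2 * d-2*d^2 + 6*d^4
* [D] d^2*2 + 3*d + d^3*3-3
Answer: D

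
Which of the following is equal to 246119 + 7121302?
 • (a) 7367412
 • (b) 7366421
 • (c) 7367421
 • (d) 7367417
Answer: c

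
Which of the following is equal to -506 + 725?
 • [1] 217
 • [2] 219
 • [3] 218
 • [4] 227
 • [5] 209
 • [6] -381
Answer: 2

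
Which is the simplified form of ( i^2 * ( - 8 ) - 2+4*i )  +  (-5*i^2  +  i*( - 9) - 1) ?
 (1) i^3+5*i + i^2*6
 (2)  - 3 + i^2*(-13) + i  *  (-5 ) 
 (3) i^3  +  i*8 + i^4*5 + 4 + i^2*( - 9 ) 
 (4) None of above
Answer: 2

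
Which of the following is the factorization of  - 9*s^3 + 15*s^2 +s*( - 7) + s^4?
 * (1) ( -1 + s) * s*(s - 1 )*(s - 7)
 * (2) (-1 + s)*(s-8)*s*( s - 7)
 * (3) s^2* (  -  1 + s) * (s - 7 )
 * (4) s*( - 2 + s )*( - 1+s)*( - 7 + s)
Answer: 1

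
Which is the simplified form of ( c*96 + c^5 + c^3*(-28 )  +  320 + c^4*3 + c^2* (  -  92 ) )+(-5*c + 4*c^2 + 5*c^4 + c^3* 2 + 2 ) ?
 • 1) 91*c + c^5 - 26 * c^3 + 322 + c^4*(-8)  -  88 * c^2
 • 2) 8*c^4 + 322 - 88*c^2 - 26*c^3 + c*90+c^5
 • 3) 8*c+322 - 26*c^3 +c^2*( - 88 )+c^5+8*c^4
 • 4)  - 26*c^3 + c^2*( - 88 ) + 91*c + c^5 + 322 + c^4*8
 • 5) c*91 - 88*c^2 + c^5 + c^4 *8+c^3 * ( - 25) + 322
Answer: 4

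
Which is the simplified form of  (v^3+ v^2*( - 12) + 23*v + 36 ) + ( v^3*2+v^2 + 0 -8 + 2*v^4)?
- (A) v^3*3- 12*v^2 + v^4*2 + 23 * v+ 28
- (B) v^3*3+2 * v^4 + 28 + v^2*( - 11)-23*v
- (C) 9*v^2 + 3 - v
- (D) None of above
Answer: D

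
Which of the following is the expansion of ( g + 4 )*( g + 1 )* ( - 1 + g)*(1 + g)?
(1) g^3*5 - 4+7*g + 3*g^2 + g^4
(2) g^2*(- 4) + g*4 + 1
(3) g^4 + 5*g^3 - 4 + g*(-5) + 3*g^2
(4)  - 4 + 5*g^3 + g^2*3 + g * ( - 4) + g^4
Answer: 3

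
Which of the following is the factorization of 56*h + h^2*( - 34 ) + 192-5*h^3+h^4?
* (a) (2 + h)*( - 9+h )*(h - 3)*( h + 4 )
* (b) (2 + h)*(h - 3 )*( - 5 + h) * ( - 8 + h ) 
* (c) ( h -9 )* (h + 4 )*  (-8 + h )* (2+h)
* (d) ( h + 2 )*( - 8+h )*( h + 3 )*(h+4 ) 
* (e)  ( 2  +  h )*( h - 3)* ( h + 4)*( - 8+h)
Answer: e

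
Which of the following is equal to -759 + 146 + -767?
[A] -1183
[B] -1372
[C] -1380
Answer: C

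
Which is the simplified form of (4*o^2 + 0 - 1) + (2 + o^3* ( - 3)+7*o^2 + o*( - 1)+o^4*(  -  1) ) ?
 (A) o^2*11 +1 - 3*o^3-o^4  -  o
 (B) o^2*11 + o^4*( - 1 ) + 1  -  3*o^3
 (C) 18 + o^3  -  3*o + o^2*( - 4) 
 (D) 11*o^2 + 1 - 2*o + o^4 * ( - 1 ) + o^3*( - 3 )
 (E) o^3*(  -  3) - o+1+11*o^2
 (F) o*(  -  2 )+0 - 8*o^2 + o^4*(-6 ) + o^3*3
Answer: A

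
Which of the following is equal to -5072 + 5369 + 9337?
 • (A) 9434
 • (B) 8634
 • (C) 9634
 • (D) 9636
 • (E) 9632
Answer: C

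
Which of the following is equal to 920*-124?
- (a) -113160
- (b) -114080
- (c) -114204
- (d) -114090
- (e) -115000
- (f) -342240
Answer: b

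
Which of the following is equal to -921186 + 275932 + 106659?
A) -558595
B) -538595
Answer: B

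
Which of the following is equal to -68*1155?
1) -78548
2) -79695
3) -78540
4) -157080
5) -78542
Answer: 3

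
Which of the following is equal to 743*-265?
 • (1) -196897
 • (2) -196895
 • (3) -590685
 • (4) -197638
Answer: 2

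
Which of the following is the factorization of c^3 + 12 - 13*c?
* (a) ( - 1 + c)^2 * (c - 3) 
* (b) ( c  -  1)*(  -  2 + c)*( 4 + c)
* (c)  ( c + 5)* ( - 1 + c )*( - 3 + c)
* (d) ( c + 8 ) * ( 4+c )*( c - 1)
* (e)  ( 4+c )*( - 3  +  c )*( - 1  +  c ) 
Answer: e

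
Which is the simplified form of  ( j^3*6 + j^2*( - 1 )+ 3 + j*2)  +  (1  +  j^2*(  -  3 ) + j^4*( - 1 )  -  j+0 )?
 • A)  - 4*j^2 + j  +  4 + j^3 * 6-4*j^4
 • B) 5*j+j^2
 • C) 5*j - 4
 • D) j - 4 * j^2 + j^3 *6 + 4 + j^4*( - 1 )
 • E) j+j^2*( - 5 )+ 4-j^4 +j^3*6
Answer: D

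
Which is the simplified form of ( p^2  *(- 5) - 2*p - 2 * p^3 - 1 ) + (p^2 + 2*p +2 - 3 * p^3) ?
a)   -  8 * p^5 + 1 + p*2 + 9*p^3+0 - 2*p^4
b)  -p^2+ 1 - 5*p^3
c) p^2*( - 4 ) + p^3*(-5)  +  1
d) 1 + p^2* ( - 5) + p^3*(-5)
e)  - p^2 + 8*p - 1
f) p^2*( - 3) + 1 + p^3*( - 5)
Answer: c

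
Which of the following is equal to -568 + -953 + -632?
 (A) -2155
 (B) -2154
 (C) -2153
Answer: C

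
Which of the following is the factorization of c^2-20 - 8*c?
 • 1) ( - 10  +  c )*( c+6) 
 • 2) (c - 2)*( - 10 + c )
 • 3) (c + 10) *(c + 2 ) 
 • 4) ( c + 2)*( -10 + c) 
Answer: 4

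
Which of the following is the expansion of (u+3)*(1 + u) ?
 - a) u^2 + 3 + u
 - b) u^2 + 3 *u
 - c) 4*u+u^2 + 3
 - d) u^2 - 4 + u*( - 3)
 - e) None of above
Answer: c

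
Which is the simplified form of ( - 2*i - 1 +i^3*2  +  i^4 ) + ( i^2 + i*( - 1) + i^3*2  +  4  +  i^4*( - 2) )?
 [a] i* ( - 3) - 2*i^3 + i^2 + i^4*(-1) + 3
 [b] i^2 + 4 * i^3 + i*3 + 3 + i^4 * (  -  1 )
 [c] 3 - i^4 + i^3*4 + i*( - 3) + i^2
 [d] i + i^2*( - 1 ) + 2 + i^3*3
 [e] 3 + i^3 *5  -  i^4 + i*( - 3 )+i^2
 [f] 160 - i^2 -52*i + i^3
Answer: c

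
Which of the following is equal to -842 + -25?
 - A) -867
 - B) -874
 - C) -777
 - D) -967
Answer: A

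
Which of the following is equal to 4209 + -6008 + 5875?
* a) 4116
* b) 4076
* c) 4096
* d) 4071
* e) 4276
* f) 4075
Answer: b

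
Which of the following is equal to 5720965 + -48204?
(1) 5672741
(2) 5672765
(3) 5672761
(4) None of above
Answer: 3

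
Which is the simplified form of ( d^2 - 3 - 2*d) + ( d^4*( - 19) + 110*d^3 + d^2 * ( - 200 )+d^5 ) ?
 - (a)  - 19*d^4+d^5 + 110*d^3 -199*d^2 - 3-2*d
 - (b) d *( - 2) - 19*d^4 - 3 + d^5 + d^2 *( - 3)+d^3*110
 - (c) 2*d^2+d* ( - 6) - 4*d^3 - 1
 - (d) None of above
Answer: a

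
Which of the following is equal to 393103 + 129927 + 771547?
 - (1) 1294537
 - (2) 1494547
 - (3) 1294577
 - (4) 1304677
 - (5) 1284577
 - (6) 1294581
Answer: 3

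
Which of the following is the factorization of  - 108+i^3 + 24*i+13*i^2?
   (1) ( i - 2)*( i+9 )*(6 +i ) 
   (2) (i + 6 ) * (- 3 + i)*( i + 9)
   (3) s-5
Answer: 1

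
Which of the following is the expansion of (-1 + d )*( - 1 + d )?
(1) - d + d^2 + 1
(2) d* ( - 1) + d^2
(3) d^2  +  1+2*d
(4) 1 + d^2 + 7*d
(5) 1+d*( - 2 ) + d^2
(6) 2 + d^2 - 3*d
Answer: 5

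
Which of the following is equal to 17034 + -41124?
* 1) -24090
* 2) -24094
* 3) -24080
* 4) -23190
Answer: 1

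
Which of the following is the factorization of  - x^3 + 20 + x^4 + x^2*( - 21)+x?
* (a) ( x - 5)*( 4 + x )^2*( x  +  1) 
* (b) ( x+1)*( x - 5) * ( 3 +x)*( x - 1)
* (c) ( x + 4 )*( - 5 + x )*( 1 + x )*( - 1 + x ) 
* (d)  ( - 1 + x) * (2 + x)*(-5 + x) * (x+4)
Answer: c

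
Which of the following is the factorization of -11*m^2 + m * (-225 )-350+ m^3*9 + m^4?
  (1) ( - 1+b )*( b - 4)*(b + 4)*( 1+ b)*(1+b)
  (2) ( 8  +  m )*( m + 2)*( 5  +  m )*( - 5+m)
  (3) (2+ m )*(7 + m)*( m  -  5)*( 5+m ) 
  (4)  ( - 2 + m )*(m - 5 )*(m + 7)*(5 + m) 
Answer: 3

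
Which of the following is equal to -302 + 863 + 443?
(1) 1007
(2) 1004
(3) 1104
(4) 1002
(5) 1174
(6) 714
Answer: 2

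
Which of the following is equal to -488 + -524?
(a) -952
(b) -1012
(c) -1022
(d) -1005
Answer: b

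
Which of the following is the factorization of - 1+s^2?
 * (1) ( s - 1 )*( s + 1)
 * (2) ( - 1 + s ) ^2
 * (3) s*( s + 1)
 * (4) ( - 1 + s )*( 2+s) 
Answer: 1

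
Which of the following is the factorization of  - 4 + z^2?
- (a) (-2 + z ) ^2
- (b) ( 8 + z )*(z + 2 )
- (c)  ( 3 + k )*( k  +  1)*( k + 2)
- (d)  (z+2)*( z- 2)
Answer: d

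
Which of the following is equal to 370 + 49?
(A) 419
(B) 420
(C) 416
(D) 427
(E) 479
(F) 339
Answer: A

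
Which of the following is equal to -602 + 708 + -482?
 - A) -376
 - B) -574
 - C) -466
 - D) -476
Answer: A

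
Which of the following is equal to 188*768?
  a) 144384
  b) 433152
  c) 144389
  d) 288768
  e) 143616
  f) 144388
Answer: a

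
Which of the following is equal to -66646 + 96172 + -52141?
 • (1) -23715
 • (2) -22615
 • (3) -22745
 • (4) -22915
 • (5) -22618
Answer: 2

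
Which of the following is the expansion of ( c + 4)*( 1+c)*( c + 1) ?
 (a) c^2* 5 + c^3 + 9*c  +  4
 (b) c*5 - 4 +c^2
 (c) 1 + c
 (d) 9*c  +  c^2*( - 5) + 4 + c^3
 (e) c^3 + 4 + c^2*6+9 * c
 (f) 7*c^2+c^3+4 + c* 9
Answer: e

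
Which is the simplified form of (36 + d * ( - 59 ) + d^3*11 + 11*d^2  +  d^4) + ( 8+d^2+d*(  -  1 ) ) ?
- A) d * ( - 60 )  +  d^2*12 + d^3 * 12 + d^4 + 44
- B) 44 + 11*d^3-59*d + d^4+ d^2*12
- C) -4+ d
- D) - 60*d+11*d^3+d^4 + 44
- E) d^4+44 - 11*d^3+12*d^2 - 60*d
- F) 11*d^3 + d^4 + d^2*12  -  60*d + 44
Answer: F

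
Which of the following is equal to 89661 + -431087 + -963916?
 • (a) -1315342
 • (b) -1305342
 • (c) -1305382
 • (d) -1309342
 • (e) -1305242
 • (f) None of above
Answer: b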